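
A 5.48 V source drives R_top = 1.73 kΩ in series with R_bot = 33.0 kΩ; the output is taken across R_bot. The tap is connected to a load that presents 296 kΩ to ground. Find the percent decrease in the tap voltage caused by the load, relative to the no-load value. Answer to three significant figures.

0.552 %

The divider's output (Thévenin) resistance is R_top‖R_bot = 1.644 kΩ.
Fractional drop under load = R_th/(R_th + R_L) = 1.644 / (1.644 + 296) = 0.005523.
So the output falls by 0.552 %.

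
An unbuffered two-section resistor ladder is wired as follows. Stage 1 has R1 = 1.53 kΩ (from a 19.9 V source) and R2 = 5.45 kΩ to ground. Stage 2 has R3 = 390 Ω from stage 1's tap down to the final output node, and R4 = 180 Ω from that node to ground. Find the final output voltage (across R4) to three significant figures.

Stage 2 presents R3+R4 = 570.0 Ω as a load on stage 1's tap.
Stage 1's lower leg becomes R2‖(R3+R4) = 516.0 Ω, so V_mid = 19.9 × 516.0/2046 = 5.019 V.
Stage 2 is itself unloaded: V_out = V_mid × R4/(R3+R4) = 5.019 × 180/570.0 = 1.58 V.

V_out ≈ 1.58 V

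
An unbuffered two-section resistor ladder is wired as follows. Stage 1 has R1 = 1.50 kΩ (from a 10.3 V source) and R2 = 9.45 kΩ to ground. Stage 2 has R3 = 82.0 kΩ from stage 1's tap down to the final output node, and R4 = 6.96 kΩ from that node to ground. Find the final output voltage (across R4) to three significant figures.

Stage 2 presents R3+R4 = 88.96 kΩ as a load on stage 1's tap.
Stage 1's lower leg becomes R2‖(R3+R4) = 8.543 kΩ, so V_mid = 10.3 × 8.543/10.04 = 8.762 V.
Stage 2 is itself unloaded: V_out = V_mid × R4/(R3+R4) = 8.762 × 6.96/88.96 = 0.685 V.

V_out ≈ 0.685 V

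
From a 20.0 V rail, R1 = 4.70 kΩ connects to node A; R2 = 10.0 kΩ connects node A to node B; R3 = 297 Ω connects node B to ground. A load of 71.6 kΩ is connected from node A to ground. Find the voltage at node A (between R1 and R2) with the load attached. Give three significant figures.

Below node A the series string R2+R3 = 10300 Ω sits in parallel with the 71600 Ω load: 9002 Ω.
V_A = 20.0 × 9002/(4700 + 9002) = 13.1 V.

V ≈ 13.1 V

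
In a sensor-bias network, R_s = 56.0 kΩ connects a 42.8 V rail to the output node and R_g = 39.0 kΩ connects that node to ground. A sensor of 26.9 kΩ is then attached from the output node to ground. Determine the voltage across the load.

V_out ≈ 9.47 V

The load sits in parallel with R_g: R_g‖R_L = (39.0 × 26.9) / (39.0 + 26.9) = 15.92 kΩ.
V_out = 42.8 × 15.92 / (56.0 + 15.92) = 42.8 × 15.92/71.92 = 9.47 V.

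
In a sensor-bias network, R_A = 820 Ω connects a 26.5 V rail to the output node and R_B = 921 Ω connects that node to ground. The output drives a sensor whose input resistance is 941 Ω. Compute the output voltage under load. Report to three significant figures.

V_out ≈ 9.60 V

The load sits in parallel with R_B: R_B‖R_L = (921 × 941) / (921 + 941) = 465.4 Ω.
V_out = 26.5 × 465.4 / (820 + 465.4) = 26.5 × 465.4/1285 = 9.60 V.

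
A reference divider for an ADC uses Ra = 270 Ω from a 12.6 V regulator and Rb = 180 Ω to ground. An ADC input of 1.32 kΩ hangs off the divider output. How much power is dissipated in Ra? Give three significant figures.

Total resistance from the source is Ra + (Rb‖R_L) = 428.4 Ω, so I = 12.6/428.4 Ω = 29.41 mA.
P = I²·Ra = (29.41 mA)² × 270 Ω = 234 mW.

P ≈ 234 mW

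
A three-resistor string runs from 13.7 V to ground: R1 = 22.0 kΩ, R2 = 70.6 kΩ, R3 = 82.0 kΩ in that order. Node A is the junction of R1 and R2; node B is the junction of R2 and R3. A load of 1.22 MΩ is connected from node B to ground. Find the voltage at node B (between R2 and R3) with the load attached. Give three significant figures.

V ≈ 6.21 V

At node B, R3 is in parallel with the load: R3‖R_L = 76.84 kΩ.
Below node A the resistance is R2 + (R3‖R_L) = 147.4 kΩ, so V_A = 13.7 × 147.4/169.4 = 11.92 V.
Then V_B = V_A × (R3‖R_L)/(R2 + R3‖R_L) = 11.92 × 76.84/147.4 = 6.21 V.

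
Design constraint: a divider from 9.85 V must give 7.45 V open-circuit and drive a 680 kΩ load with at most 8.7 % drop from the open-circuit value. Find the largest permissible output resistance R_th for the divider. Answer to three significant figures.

R_th ≤ 64.8 kΩ

Loading drop = R_th/(R_th + R_L) ≤ 0.0870, so R_th ≤ R_L · ε/(1−ε) = 680 kΩ × 0.0870/0.9130 = 64.8 kΩ.
(Any R1, R2 with R2/(R1+R2) = 0.756 and R1‖R2 ≤ 64.8 kΩ will meet the spec.)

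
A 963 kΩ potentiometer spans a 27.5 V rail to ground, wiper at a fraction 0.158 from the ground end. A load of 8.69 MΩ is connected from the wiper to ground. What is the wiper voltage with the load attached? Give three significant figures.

V ≈ 4.28 V

The wiper splits the pot into (1−α)R = 810.8 kΩ above and αR = 152.2 kΩ below.
Lower section ‖ load = 149.5 kΩ.
V_wiper = 27.5 × 149.5/(810.8 + 149.5) = 4.28 V.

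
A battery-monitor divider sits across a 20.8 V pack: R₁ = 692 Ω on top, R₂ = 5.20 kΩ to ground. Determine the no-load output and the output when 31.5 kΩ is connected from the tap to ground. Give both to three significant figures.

Open-circuit: V = 20.8 × 5200/(692 + 5200) = 18.4 V.
With the load, R₂ becomes R₂‖R_L = 4463 Ω, so V = 20.8 × 4463/5155 = 18.0 V.

Unloaded: 18.4 V; loaded: 18.0 V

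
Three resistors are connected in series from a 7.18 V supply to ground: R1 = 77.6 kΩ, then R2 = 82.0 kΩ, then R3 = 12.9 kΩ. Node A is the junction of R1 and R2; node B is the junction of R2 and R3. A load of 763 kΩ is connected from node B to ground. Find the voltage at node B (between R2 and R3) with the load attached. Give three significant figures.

V ≈ 0.529 V

At node B, R3 is in parallel with the load: R3‖R_L = 12.69 kΩ.
Below node A the resistance is R2 + (R3‖R_L) = 94.69 kΩ, so V_A = 7.18 × 94.69/172.3 = 3.946 V.
Then V_B = V_A × (R3‖R_L)/(R2 + R3‖R_L) = 3.946 × 12.69/94.69 = 0.529 V.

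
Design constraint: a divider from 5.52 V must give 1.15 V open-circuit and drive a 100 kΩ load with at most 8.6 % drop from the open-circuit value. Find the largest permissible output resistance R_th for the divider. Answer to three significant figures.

Loading drop = R_th/(R_th + R_L) ≤ 0.0860, so R_th ≤ R_L · ε/(1−ε) = 100 kΩ × 0.0860/0.9140 = 9.41 kΩ.

R_th ≤ 9.41 kΩ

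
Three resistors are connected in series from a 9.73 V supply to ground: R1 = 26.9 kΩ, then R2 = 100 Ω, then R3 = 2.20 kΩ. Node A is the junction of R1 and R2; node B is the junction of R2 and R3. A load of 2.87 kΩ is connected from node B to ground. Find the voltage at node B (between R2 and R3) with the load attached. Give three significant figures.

At node B, R3 is in parallel with the load: R3‖R_L = 1245 Ω.
Below node A the resistance is R2 + (R3‖R_L) = 1345 Ω, so V_A = 9.73 × 1345/28250 = 0.4635 V.
Then V_B = V_A × (R3‖R_L)/(R2 + R3‖R_L) = 0.4635 × 1245/1345 = 0.429 V.

V ≈ 0.429 V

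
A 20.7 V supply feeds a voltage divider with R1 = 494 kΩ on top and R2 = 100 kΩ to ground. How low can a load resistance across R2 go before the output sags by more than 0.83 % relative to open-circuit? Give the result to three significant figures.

R_L(min) ≈ 9.94 MΩ

Output resistance R_th = R1‖R2 = (494 × 100)/594.0 = 83.16 kΩ.
The fractional drop is R_th/(R_th + R_L); requiring this ≤ 0.00830 gives R_L ≥ R_th(1/0.00830 − 1) = 83.16 × 119.5 = 9.94 MΩ.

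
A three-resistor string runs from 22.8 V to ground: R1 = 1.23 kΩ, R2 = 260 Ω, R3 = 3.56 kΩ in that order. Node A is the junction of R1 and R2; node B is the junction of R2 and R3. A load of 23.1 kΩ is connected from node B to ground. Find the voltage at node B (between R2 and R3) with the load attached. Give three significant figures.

At node B, R3 is in parallel with the load: R3‖R_L = 3085 Ω.
Below node A the resistance is R2 + (R3‖R_L) = 3345 Ω, so V_A = 22.8 × 3345/4575 = 16.67 V.
Then V_B = V_A × (R3‖R_L)/(R2 + R3‖R_L) = 16.67 × 3085/3345 = 15.4 V.

V ≈ 15.4 V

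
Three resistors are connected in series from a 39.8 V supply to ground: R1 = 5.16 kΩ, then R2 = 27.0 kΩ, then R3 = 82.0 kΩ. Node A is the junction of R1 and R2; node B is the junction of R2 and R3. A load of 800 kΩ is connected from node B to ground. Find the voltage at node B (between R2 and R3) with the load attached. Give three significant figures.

At node B, R3 is in parallel with the load: R3‖R_L = 74.38 kΩ.
Below node A the resistance is R2 + (R3‖R_L) = 101.4 kΩ, so V_A = 39.8 × 101.4/106.5 = 37.87 V.
Then V_B = V_A × (R3‖R_L)/(R2 + R3‖R_L) = 37.87 × 74.38/101.4 = 27.8 V.

V ≈ 27.8 V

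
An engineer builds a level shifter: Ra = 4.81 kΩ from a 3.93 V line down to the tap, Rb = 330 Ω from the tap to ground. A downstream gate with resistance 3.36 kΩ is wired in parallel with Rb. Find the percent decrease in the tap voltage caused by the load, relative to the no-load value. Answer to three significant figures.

8.42 %

The divider's output (Thévenin) resistance is Ra‖Rb = 308.8 Ω.
Fractional drop under load = R_th/(R_th + R_L) = 308.8 / (308.8 + 3360) = 0.08417.
So the output falls by 8.42 %.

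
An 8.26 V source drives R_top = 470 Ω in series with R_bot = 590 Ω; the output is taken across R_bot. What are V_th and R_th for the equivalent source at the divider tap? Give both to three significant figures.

V_th is the open-circuit tap voltage: 8.26 × 590/(470 + 590) = 4.60 V.
With the supply zeroed, R_top and R_bot appear in parallel from the tap: R_th = R_top‖R_bot = (470 × 590)/1060 = 262 Ω.

V_th = 4.60 V, R_th = 262 Ω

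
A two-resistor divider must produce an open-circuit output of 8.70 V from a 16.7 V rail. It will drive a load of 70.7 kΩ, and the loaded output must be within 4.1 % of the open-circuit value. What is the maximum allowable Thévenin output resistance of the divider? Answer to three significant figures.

Loading drop = R_th/(R_th + R_L) ≤ 0.0410, so R_th ≤ R_L · ε/(1−ε) = 70.7 kΩ × 0.0410/0.9590 = 3.02 kΩ.

R_th ≤ 3.02 kΩ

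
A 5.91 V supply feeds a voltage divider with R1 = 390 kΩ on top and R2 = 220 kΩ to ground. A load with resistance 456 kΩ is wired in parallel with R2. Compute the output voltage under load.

The load sits in parallel with R2: R2‖R_L = (220 × 456) / (220 + 456) = 148.4 kΩ.
V_out = 5.91 × 148.4 / (390 + 148.4) = 5.91 × 148.4/538.4 = 1.63 V.

V_out ≈ 1.63 V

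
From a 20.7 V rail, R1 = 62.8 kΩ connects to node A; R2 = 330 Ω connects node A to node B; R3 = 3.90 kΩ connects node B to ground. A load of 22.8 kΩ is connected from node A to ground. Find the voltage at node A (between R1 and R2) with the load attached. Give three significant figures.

Below node A the series string R2+R3 = 4230 Ω sits in parallel with the 22800 Ω load: 3568 Ω.
V_A = 20.7 × 3568/(62800 + 3568) = 1.11 V.

V ≈ 1.11 V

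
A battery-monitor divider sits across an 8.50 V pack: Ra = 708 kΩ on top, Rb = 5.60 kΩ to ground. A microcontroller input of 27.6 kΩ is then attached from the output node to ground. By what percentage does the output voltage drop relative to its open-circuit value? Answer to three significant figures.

16.8 %

The divider's output (Thévenin) resistance is Ra‖Rb = 5.556 kΩ.
Fractional drop under load = R_th/(R_th + R_L) = 5.556 / (5.556 + 27.6) = 0.1676.
So the output falls by 16.8 %.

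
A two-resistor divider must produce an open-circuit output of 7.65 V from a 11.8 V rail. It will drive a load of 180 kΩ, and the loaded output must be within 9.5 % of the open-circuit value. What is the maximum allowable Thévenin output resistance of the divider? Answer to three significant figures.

R_th ≤ 18.9 kΩ

Loading drop = R_th/(R_th + R_L) ≤ 0.0950, so R_th ≤ R_L · ε/(1−ε) = 180 kΩ × 0.0950/0.9050 = 18.9 kΩ.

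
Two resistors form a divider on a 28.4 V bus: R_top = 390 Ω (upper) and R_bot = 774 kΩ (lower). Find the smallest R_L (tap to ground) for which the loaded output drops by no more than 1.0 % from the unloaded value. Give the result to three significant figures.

R_L(min) ≈ 38.6 kΩ

Output resistance R_th = R_top‖R_bot = (390 × 774000)/774400 = 389.8 Ω.
The fractional drop is R_th/(R_th + R_L); requiring this ≤ 0.0100 gives R_L ≥ R_th(1/0.0100 − 1) = 389.8 × 99.00 = 38.6 kΩ.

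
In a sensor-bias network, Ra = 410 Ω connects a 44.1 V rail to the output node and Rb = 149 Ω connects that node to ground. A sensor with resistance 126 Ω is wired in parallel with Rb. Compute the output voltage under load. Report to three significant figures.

V_out ≈ 6.29 V

The load sits in parallel with Rb: Rb‖R_L = (149 × 126) / (149 + 126) = 68.27 Ω.
V_out = 44.1 × 68.27 / (410 + 68.27) = 44.1 × 68.27/478.3 = 6.29 V.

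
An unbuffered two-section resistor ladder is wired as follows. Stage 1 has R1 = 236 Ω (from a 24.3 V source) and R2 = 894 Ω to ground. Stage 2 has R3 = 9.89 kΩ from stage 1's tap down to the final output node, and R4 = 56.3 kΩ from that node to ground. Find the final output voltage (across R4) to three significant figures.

V_out ≈ 16.3 V

Stage 2 presents R3+R4 = 66190 Ω as a load on stage 1's tap.
Stage 1's lower leg becomes R2‖(R3+R4) = 882.1 Ω, so V_mid = 24.3 × 882.1/1118 = 19.17 V.
Stage 2 is itself unloaded: V_out = V_mid × R4/(R3+R4) = 19.17 × 56300/66190 = 16.3 V.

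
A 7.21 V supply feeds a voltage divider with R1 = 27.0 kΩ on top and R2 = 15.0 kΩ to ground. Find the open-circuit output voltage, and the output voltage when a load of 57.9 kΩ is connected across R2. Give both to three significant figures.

Unloaded: 2.58 V; loaded: 2.21 V

Open-circuit: V = 7.21 × 15.0/(27.0 + 15.0) = 2.58 V.
With the load, R2 becomes R2‖R_L = 11.91 kΩ, so V = 7.21 × 11.91/38.91 = 2.21 V.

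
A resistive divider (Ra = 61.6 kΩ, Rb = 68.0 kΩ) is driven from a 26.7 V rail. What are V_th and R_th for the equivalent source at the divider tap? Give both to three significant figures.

V_th = 14.0 V, R_th = 32.3 kΩ

V_th is the open-circuit tap voltage: 26.7 × 68.0/(61.6 + 68.0) = 14.0 V.
With the supply zeroed, Ra and Rb appear in parallel from the tap: R_th = Ra‖Rb = (61.6 × 68.0)/129.6 = 32.3 kΩ.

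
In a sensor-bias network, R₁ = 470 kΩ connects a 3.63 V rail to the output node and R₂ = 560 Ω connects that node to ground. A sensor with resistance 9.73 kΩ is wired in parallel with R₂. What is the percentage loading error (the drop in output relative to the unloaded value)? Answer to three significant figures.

The divider's output (Thévenin) resistance is R₁‖R₂ = 559.3 Ω.
Fractional drop under load = R_th/(R_th + R_L) = 559.3 / (559.3 + 9730) = 0.05436.
So the output falls by 5.44 %.

5.44 %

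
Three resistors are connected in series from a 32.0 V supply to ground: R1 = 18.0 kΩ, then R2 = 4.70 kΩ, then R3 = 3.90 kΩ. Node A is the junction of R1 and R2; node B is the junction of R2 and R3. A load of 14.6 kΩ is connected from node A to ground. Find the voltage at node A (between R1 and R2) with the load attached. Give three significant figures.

V ≈ 7.40 V

Below node A the series string R2+R3 = 8.600 kΩ sits in parallel with the 14.6 kΩ load: 5.412 kΩ.
V_A = 32.0 × 5.412/(18.0 + 5.412) = 7.40 V.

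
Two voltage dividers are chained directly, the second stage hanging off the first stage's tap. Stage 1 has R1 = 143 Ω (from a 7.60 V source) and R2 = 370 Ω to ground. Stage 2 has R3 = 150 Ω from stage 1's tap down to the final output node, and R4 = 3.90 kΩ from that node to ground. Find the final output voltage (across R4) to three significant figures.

V_out ≈ 5.15 V

Stage 2 presents R3+R4 = 4050 Ω as a load on stage 1's tap.
Stage 1's lower leg becomes R2‖(R3+R4) = 339.0 Ω, so V_mid = 7.60 × 339.0/482.0 = 5.345 V.
Stage 2 is itself unloaded: V_out = V_mid × R4/(R3+R4) = 5.345 × 3900/4050 = 5.15 V.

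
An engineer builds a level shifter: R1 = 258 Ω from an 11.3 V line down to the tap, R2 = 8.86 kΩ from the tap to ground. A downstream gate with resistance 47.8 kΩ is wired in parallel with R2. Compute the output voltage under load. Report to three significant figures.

The load sits in parallel with R2: R2‖R_L = (8860 × 47800) / (8860 + 47800) = 7475 Ω.
V_out = 11.3 × 7475 / (258 + 7475) = 11.3 × 7475/7733 = 10.9 V.

V_out ≈ 10.9 V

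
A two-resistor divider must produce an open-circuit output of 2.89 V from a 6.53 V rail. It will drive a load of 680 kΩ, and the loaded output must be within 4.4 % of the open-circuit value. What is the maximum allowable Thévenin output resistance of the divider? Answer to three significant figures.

Loading drop = R_th/(R_th + R_L) ≤ 0.0440, so R_th ≤ R_L · ε/(1−ε) = 680 kΩ × 0.0440/0.9560 = 31.3 kΩ.
(Any R1, R2 with R2/(R1+R2) = 0.443 and R1‖R2 ≤ 31.3 kΩ will meet the spec.)

R_th ≤ 31.3 kΩ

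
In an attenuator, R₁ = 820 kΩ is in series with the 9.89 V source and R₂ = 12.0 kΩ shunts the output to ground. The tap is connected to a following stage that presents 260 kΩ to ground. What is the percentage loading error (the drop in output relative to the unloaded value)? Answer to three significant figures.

The divider's output (Thévenin) resistance is R₁‖R₂ = 11.83 kΩ.
Fractional drop under load = R_th/(R_th + R_L) = 11.83 / (11.83 + 260) = 0.04351.
So the output falls by 4.35 %.

4.35 %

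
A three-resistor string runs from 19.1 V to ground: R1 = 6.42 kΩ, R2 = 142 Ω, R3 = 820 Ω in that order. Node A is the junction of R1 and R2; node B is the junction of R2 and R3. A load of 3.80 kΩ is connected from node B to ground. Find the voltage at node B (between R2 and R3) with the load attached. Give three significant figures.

V ≈ 1.78 V

At node B, R3 is in parallel with the load: R3‖R_L = 674.5 Ω.
Below node A the resistance is R2 + (R3‖R_L) = 816.5 Ω, so V_A = 19.1 × 816.5/7236 = 2.155 V.
Then V_B = V_A × (R3‖R_L)/(R2 + R3‖R_L) = 2.155 × 674.5/816.5 = 1.78 V.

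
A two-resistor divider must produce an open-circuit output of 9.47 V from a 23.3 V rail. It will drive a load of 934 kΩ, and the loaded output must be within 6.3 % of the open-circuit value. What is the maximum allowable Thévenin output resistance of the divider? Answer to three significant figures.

Loading drop = R_th/(R_th + R_L) ≤ 0.0630, so R_th ≤ R_L · ε/(1−ε) = 934 kΩ × 0.0630/0.9370 = 62.8 kΩ.
(Any R1, R2 with R2/(R1+R2) = 0.406 and R1‖R2 ≤ 62.8 kΩ will meet the spec.)

R_th ≤ 62.8 kΩ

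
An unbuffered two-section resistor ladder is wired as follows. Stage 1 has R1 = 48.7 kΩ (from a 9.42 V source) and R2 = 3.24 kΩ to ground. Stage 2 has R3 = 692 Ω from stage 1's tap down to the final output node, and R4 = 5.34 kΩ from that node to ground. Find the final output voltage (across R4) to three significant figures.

Stage 2 presents R3+R4 = 6032 Ω as a load on stage 1's tap.
Stage 1's lower leg becomes R2‖(R3+R4) = 2108 Ω, so V_mid = 9.42 × 2108/50810 = 0.3908 V.
Stage 2 is itself unloaded: V_out = V_mid × R4/(R3+R4) = 0.3908 × 5340/6032 = 0.346 V.

V_out ≈ 0.346 V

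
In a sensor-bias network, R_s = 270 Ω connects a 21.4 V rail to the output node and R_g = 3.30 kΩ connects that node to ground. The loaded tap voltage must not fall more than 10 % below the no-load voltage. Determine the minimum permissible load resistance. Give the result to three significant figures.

R_L(min) ≈ 2.25 kΩ

Output resistance R_th = R_s‖R_g = (270 × 3300)/3570 = 249.6 Ω.
The fractional drop is R_th/(R_th + R_L); requiring this ≤ 0.100 gives R_L ≥ R_th(1/0.100 − 1) = 249.6 × 9.000 = 2.25 kΩ.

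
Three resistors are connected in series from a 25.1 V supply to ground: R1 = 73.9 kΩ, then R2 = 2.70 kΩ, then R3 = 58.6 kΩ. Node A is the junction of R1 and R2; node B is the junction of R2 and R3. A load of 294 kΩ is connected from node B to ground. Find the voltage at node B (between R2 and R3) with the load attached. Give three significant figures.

V ≈ 9.78 V

At node B, R3 is in parallel with the load: R3‖R_L = 48.86 kΩ.
Below node A the resistance is R2 + (R3‖R_L) = 51.56 kΩ, so V_A = 25.1 × 51.56/125.5 = 10.32 V.
Then V_B = V_A × (R3‖R_L)/(R2 + R3‖R_L) = 10.32 × 48.86/51.56 = 9.78 V.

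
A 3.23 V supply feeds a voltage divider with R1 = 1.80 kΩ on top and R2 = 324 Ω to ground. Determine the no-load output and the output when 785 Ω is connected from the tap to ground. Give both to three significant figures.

Open-circuit: V = 3.23 × 324/(1800 + 324) = 0.493 V.
With the load, R2 becomes R2‖R_L = 229.3 Ω, so V = 3.23 × 229.3/2029 = 0.365 V.

Unloaded: 0.493 V; loaded: 0.365 V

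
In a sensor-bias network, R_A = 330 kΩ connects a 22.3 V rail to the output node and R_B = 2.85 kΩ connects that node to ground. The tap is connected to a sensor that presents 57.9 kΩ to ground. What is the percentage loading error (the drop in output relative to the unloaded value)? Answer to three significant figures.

4.65 %

The divider's output (Thévenin) resistance is R_A‖R_B = 2.826 kΩ.
Fractional drop under load = R_th/(R_th + R_L) = 2.826 / (2.826 + 57.9) = 0.04653.
So the output falls by 4.65 %.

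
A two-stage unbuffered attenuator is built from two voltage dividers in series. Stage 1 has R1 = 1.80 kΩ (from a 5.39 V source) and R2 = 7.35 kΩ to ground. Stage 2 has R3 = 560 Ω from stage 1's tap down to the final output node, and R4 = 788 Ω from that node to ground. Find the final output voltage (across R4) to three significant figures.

V_out ≈ 1.22 V

Stage 2 presents R3+R4 = 1348 Ω as a load on stage 1's tap.
Stage 1's lower leg becomes R2‖(R3+R4) = 1139 Ω, so V_mid = 5.39 × 1139/2939 = 2.089 V.
Stage 2 is itself unloaded: V_out = V_mid × R4/(R3+R4) = 2.089 × 788/1348 = 1.22 V.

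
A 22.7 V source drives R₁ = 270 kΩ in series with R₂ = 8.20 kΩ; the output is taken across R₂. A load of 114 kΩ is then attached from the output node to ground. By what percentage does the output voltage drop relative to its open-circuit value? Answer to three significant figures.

6.53 %

The divider's output (Thévenin) resistance is R₁‖R₂ = 7.958 kΩ.
Fractional drop under load = R_th/(R_th + R_L) = 7.958 / (7.958 + 114) = 0.06525.
So the output falls by 6.53 %.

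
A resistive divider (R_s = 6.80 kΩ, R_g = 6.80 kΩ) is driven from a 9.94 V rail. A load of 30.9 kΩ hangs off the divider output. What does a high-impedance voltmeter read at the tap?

V_out ≈ 4.48 V

The load sits in parallel with R_g: R_g‖R_L = (6.80 × 30.9) / (6.80 + 30.9) = 5.573 kΩ.
V_out = 9.94 × 5.573 / (6.80 + 5.573) = 9.94 × 5.573/12.37 = 4.48 V.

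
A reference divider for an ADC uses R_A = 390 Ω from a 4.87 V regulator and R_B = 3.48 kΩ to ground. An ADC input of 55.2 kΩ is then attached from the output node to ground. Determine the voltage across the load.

V_out ≈ 4.35 V

The load sits in parallel with R_B: R_B‖R_L = (3480 × 55200) / (3480 + 55200) = 3274 Ω.
V_out = 4.87 × 3274 / (390 + 3274) = 4.87 × 3274/3664 = 4.35 V.
(Unloaded it would have been 4.38 V.)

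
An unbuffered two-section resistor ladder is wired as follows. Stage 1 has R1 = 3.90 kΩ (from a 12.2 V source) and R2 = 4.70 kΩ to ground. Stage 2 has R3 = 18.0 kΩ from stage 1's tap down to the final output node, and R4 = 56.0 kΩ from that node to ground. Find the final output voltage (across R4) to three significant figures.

V_out ≈ 4.90 V

Stage 2 presents R3+R4 = 74.00 kΩ as a load on stage 1's tap.
Stage 1's lower leg becomes R2‖(R3+R4) = 4.419 kΩ, so V_mid = 12.2 × 4.419/8.319 = 6.481 V.
Stage 2 is itself unloaded: V_out = V_mid × R4/(R3+R4) = 6.481 × 56.0/74.00 = 4.90 V.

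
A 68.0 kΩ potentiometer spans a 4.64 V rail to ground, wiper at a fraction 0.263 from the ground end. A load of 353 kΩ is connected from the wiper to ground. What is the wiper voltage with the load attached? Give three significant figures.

V ≈ 1.18 V

The wiper splits the pot into (1−α)R = 50.12 kΩ above and αR = 17.88 kΩ below.
Lower section ‖ load = 17.02 kΩ.
V_wiper = 4.64 × 17.02/(50.12 + 17.02) = 1.18 V.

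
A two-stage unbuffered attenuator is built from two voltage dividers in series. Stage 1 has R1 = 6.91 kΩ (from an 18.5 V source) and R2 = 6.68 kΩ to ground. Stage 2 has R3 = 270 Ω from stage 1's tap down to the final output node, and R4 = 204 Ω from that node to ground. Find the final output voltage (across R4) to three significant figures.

Stage 2 presents R3+R4 = 474.0 Ω as a load on stage 1's tap.
Stage 1's lower leg becomes R2‖(R3+R4) = 442.6 Ω, so V_mid = 18.5 × 442.6/7353 = 1.114 V.
Stage 2 is itself unloaded: V_out = V_mid × R4/(R3+R4) = 1.114 × 204/474.0 = 0.479 V.

V_out ≈ 0.479 V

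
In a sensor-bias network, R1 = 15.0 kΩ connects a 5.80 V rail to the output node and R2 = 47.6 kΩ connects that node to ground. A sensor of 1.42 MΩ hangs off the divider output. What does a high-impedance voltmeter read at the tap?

The load sits in parallel with R2: R2‖R_L = (47.6 × 1420) / (47.6 + 1420) = 46.06 kΩ.
V_out = 5.80 × 46.06 / (15.0 + 46.06) = 5.80 × 46.06/61.06 = 4.38 V.

V_out ≈ 4.38 V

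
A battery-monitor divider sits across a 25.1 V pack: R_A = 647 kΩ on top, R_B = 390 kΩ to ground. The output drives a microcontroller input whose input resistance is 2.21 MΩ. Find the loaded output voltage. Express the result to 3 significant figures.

V_out ≈ 8.50 V

The load sits in parallel with R_B: R_B‖R_L = (390 × 2210) / (390 + 2210) = 331.5 kΩ.
V_out = 25.1 × 331.5 / (647 + 331.5) = 25.1 × 331.5/978.5 = 8.50 V.
(Unloaded it would have been 9.44 V.)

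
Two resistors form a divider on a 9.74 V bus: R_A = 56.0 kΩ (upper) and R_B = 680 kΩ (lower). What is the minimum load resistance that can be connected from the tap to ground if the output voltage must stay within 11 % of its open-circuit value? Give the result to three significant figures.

Output resistance R_th = R_A‖R_B = (56.0 × 680)/736.0 = 51.74 kΩ.
The fractional drop is R_th/(R_th + R_L); requiring this ≤ 0.110 gives R_L ≥ R_th(1/0.110 − 1) = 51.74 × 8.091 = 419 kΩ.

R_L(min) ≈ 419 kΩ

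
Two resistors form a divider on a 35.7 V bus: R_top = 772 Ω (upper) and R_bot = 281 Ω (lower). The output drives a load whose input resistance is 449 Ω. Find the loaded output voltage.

The load sits in parallel with R_bot: R_bot‖R_L = (281 × 449) / (281 + 449) = 172.8 Ω.
V_out = 35.7 × 172.8 / (772 + 172.8) = 35.7 × 172.8/944.8 = 6.53 V.

V_out ≈ 6.53 V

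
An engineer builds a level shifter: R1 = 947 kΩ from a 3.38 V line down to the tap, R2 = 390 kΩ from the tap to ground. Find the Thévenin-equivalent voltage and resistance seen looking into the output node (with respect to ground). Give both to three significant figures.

V_th is the open-circuit tap voltage: 3.38 × 390/(947 + 390) = 0.986 V.
With the supply zeroed, R1 and R2 appear in parallel from the tap: R_th = R1‖R2 = (947 × 390)/1337 = 276 kΩ.

V_th = 0.986 V, R_th = 276 kΩ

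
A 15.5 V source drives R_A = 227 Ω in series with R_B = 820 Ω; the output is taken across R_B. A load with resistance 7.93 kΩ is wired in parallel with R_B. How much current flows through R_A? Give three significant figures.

I ≈ 16.0 mA

R_B‖R_L = 743.2 Ω, so the source sees R_A + R_B‖R_L = 970.2 Ω.
I = 15.5 V / 970.2 Ω = 16.0 mA.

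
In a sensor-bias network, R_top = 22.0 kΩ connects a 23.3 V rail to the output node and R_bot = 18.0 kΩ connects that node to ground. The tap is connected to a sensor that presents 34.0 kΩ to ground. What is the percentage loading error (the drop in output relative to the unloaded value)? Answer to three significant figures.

22.6 %

The divider's output (Thévenin) resistance is R_top‖R_bot = 9.900 kΩ.
Fractional drop under load = R_th/(R_th + R_L) = 9.900 / (9.900 + 34.0) = 0.2255.
So the output falls by 22.6 %.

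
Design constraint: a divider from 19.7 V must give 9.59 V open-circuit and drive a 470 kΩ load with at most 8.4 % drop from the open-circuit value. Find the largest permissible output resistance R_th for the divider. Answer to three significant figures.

R_th ≤ 43.1 kΩ

Loading drop = R_th/(R_th + R_L) ≤ 0.0840, so R_th ≤ R_L · ε/(1−ε) = 470 kΩ × 0.0840/0.9160 = 43.1 kΩ.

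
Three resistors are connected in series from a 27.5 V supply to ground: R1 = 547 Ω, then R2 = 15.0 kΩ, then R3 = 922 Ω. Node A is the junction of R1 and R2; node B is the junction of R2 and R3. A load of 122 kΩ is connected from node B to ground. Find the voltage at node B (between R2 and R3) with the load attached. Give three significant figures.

V ≈ 1.53 V

At node B, R3 is in parallel with the load: R3‖R_L = 915.1 Ω.
Below node A the resistance is R2 + (R3‖R_L) = 15920 Ω, so V_A = 27.5 × 15920/16460 = 26.59 V.
Then V_B = V_A × (R3‖R_L)/(R2 + R3‖R_L) = 26.59 × 915.1/15920 = 1.53 V.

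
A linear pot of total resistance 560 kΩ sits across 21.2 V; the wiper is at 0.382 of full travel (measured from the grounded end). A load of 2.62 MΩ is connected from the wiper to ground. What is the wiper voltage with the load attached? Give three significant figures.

V ≈ 7.71 V

The wiper splits the pot into (1−α)R = 346.1 kΩ above and αR = 213.9 kΩ below.
Lower section ‖ load = 197.8 kΩ.
V_wiper = 21.2 × 197.8/(346.1 + 197.8) = 7.71 V.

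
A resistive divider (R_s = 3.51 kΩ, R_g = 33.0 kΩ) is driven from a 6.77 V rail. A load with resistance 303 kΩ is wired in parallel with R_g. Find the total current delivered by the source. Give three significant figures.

I ≈ 0.203 mA

R_g‖R_L = 29.76 kΩ, so the source sees R_s + R_g‖R_L = 33.27 kΩ.
I = 6.77 V / 33.27 kΩ = 0.203 mA.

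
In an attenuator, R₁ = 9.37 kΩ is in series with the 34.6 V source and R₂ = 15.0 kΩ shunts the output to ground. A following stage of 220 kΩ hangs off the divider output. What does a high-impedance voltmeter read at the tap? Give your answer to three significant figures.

The load sits in parallel with R₂: R₂‖R_L = (15.0 × 220) / (15.0 + 220) = 14.04 kΩ.
V_out = 34.6 × 14.04 / (9.37 + 14.04) = 34.6 × 14.04/23.41 = 20.8 V.
(Unloaded it would have been 21.3 V.)

V_out ≈ 20.8 V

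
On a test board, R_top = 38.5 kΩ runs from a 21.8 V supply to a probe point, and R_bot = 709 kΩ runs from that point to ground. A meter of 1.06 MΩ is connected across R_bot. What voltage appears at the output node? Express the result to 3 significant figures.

V_out ≈ 20.0 V

The load sits in parallel with R_bot: R_bot‖R_L = (709 × 1060) / (709 + 1060) = 424.8 kΩ.
V_out = 21.8 × 424.8 / (38.5 + 424.8) = 21.8 × 424.8/463.3 = 20.0 V.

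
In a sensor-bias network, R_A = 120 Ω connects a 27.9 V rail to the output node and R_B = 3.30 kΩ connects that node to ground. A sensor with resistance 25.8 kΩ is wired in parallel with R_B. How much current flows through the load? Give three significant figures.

R_B‖R_L = 2926 Ω; V_out = 27.9 × 2926/3046 = 26.80 V.
I_L = V_out / R_L = 26.80 / 25.8 kΩ = 1.04 mA.

I_L ≈ 1.04 mA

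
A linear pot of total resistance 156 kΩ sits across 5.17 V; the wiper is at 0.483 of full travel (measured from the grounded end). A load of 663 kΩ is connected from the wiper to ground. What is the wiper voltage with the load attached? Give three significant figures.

The wiper splits the pot into (1−α)R = 80.65 kΩ above and αR = 75.35 kΩ below.
Lower section ‖ load = 67.66 kΩ.
V_wiper = 5.17 × 67.66/(80.65 + 67.66) = 2.36 V.

V ≈ 2.36 V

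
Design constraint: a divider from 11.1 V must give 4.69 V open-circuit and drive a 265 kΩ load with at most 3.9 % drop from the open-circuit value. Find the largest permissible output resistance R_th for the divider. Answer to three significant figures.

Loading drop = R_th/(R_th + R_L) ≤ 0.0390, so R_th ≤ R_L · ε/(1−ε) = 265 kΩ × 0.0390/0.9610 = 10.8 kΩ.
(Any R1, R2 with R2/(R1+R2) = 0.423 and R1‖R2 ≤ 10.8 kΩ will meet the spec.)

R_th ≤ 10.8 kΩ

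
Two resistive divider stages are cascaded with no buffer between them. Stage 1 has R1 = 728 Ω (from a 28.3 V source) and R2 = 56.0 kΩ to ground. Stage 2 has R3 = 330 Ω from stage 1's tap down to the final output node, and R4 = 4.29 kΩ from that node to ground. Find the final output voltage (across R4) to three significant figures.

V_out ≈ 22.4 V

Stage 2 presents R3+R4 = 4620 Ω as a load on stage 1's tap.
Stage 1's lower leg becomes R2‖(R3+R4) = 4268 Ω, so V_mid = 28.3 × 4268/4996 = 24.18 V.
Stage 2 is itself unloaded: V_out = V_mid × R4/(R3+R4) = 24.18 × 4290/4620 = 22.4 V.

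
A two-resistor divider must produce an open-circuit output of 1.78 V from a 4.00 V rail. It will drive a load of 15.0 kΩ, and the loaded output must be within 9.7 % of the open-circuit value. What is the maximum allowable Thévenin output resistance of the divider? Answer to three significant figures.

Loading drop = R_th/(R_th + R_L) ≤ 0.0970, so R_th ≤ R_L · ε/(1−ε) = 15.0 kΩ × 0.0970/0.9030 = 1.61 kΩ.
(Any R1, R2 with R2/(R1+R2) = 0.445 and R1‖R2 ≤ 1.61 kΩ will meet the spec.)

R_th ≤ 1.61 kΩ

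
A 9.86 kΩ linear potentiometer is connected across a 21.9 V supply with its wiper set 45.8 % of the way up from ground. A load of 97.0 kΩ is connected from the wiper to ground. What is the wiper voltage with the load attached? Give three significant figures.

V ≈ 9.78 V

The wiper splits the pot into (1−α)R = 5.344 kΩ above and αR = 4.516 kΩ below.
Lower section ‖ load = 4.315 kΩ.
V_wiper = 21.9 × 4.315/(5.344 + 4.315) = 9.78 V.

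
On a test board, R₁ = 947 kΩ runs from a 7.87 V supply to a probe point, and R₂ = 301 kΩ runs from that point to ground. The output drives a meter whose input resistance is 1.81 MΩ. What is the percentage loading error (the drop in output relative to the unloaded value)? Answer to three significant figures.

11.2 %

The divider's output (Thévenin) resistance is R₁‖R₂ = 228.4 kΩ.
Fractional drop under load = R_th/(R_th + R_L) = 228.4 / (228.4 + 1810) = 0.1120.
So the output falls by 11.2 %.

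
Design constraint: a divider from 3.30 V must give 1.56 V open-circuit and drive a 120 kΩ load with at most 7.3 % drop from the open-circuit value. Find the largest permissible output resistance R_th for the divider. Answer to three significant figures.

Loading drop = R_th/(R_th + R_L) ≤ 0.0730, so R_th ≤ R_L · ε/(1−ε) = 120 kΩ × 0.0730/0.9270 = 9.45 kΩ.

R_th ≤ 9.45 kΩ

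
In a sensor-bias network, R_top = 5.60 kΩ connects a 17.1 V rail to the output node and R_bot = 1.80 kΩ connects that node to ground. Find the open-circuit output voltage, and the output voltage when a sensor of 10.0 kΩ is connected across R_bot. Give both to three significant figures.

Open-circuit: V = 17.1 × 1.80/(5.60 + 1.80) = 4.16 V.
With the load, R_bot becomes R_bot‖R_L = 1.525 kΩ, so V = 17.1 × 1.525/7.125 = 3.66 V.

Unloaded: 4.16 V; loaded: 3.66 V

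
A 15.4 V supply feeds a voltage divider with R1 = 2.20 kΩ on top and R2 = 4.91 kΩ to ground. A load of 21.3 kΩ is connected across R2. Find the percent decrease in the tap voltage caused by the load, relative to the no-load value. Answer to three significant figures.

The divider's output (Thévenin) resistance is R1‖R2 = 1.519 kΩ.
Fractional drop under load = R_th/(R_th + R_L) = 1.519 / (1.519 + 21.3) = 0.06658.
So the output falls by 6.66 %.

6.66 %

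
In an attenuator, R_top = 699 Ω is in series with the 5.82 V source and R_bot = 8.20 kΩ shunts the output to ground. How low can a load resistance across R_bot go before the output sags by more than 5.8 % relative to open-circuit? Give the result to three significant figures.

R_L(min) ≈ 10.5 kΩ

Output resistance R_th = R_top‖R_bot = (699 × 8200)/8899 = 644.1 Ω.
The fractional drop is R_th/(R_th + R_L); requiring this ≤ 0.0580 gives R_L ≥ R_th(1/0.0580 − 1) = 644.1 × 16.24 = 10.5 kΩ.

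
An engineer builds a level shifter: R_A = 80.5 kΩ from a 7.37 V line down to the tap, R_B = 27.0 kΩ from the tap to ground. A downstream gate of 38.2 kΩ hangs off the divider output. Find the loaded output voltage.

V_out ≈ 1.21 V

The load sits in parallel with R_B: R_B‖R_L = (27.0 × 38.2) / (27.0 + 38.2) = 15.82 kΩ.
V_out = 7.37 × 15.82 / (80.5 + 15.82) = 7.37 × 15.82/96.32 = 1.21 V.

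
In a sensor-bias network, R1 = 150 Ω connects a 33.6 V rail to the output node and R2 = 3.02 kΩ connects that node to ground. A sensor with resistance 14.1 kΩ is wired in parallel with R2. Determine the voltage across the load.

The load sits in parallel with R2: R2‖R_L = (3020 × 14100) / (3020 + 14100) = 2487 Ω.
V_out = 33.6 × 2487 / (150 + 2487) = 33.6 × 2487/2637 = 31.7 V.

V_out ≈ 31.7 V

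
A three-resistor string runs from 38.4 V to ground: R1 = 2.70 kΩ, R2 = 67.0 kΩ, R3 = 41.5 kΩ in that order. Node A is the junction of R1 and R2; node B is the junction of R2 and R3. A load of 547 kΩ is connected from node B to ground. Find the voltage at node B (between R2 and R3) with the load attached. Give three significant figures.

At node B, R3 is in parallel with the load: R3‖R_L = 38.57 kΩ.
Below node A the resistance is R2 + (R3‖R_L) = 105.6 kΩ, so V_A = 38.4 × 105.6/108.3 = 37.44 V.
Then V_B = V_A × (R3‖R_L)/(R2 + R3‖R_L) = 37.44 × 38.57/105.6 = 13.7 V.

V ≈ 13.7 V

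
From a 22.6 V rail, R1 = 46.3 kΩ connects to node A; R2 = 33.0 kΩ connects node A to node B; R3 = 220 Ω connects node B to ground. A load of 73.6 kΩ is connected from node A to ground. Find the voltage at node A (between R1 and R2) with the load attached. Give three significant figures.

Below node A the series string R2+R3 = 33220 Ω sits in parallel with the 73600 Ω load: 22890 Ω.
V_A = 22.6 × 22890/(46300 + 22890) = 7.48 V.

V ≈ 7.48 V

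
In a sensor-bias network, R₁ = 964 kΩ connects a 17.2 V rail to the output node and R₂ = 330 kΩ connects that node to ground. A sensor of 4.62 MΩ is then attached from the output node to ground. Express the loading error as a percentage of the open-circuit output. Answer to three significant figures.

The divider's output (Thévenin) resistance is R₁‖R₂ = 245.8 kΩ.
Fractional drop under load = R_th/(R_th + R_L) = 245.8 / (245.8 + 4620) = 0.05052.
So the output falls by 5.05 %.

5.05 %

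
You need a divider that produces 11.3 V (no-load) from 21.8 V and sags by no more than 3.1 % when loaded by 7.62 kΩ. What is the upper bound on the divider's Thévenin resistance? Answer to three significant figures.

Loading drop = R_th/(R_th + R_L) ≤ 0.0310, so R_th ≤ R_L · ε/(1−ε) = 7.62 kΩ × 0.0310/0.9690 = 244 Ω.

R_th ≤ 244 Ω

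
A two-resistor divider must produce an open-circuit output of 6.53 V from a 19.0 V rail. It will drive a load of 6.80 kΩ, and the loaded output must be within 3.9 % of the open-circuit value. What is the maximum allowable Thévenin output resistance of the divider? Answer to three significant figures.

R_th ≤ 276 Ω

Loading drop = R_th/(R_th + R_L) ≤ 0.0390, so R_th ≤ R_L · ε/(1−ε) = 6.80 kΩ × 0.0390/0.9610 = 276 Ω.
(Any R1, R2 with R2/(R1+R2) = 0.344 and R1‖R2 ≤ 276 Ω will meet the spec.)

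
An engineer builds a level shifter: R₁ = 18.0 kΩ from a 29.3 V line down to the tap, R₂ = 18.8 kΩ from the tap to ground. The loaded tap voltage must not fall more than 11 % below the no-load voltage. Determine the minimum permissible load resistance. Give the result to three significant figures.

Output resistance R_th = R₁‖R₂ = (18.0 × 18.8)/36.80 = 9.196 kΩ.
The fractional drop is R_th/(R_th + R_L); requiring this ≤ 0.110 gives R_L ≥ R_th(1/0.110 − 1) = 9.196 × 8.091 = 74.4 kΩ.

R_L(min) ≈ 74.4 kΩ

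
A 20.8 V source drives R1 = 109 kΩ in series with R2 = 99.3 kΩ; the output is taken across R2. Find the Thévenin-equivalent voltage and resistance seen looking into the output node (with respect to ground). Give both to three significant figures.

V_th = 9.92 V, R_th = 52.0 kΩ

V_th is the open-circuit tap voltage: 20.8 × 99.3/(109 + 99.3) = 9.92 V.
With the supply zeroed, R1 and R2 appear in parallel from the tap: R_th = R1‖R2 = (109 × 99.3)/208.3 = 52.0 kΩ.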